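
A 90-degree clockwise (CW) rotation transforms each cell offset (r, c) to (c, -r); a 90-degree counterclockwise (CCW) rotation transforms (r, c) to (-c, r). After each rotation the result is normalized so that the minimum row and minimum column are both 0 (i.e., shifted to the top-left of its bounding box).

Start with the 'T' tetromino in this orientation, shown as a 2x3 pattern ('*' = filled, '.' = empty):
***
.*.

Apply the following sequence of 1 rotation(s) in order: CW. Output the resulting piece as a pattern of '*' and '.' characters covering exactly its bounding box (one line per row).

Answer: .*
**
.*

Derivation:
Start:
***
.*.
After rotation 1 (CW):
.*
**
.*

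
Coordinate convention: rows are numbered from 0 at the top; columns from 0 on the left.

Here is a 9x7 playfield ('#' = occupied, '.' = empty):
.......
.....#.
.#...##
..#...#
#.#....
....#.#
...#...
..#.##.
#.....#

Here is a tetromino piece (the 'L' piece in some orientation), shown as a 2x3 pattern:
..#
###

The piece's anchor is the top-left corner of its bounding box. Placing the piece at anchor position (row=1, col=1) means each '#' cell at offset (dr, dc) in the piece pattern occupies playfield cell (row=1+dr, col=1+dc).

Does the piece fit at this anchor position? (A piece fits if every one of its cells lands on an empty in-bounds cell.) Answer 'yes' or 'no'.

Answer: no

Derivation:
Check each piece cell at anchor (1, 1):
  offset (0,2) -> (1,3): empty -> OK
  offset (1,0) -> (2,1): occupied ('#') -> FAIL
  offset (1,1) -> (2,2): empty -> OK
  offset (1,2) -> (2,3): empty -> OK
All cells valid: no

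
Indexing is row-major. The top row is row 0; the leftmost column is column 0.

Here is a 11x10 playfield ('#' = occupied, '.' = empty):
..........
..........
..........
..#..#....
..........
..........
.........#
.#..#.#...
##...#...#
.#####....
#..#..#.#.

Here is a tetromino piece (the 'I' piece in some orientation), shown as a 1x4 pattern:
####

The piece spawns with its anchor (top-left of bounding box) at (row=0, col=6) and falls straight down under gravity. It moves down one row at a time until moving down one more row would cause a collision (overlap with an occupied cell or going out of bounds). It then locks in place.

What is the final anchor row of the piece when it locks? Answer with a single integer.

Answer: 5

Derivation:
Spawn at (row=0, col=6). Try each row:
  row 0: fits
  row 1: fits
  row 2: fits
  row 3: fits
  row 4: fits
  row 5: fits
  row 6: blocked -> lock at row 5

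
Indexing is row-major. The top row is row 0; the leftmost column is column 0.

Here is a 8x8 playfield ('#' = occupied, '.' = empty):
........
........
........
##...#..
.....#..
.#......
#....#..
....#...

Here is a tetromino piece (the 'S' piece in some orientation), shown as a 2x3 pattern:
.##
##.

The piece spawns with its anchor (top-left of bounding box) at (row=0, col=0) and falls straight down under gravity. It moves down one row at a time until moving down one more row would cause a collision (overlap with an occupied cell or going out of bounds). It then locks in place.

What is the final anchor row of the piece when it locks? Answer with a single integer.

Answer: 1

Derivation:
Spawn at (row=0, col=0). Try each row:
  row 0: fits
  row 1: fits
  row 2: blocked -> lock at row 1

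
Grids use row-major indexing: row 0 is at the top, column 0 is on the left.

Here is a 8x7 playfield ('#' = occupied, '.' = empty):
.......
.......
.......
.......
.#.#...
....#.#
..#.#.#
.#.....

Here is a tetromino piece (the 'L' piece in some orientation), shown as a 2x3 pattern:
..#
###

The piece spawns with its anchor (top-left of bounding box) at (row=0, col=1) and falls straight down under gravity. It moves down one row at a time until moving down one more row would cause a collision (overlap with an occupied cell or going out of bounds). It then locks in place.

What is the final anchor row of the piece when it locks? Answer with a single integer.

Spawn at (row=0, col=1). Try each row:
  row 0: fits
  row 1: fits
  row 2: fits
  row 3: blocked -> lock at row 2

Answer: 2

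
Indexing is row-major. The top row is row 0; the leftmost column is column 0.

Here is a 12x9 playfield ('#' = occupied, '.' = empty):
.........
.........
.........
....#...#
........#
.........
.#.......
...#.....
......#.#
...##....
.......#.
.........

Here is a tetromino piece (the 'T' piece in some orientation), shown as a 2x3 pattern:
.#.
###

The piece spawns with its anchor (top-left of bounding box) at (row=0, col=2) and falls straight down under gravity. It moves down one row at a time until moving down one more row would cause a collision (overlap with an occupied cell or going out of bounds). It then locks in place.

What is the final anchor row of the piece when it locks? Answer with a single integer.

Answer: 1

Derivation:
Spawn at (row=0, col=2). Try each row:
  row 0: fits
  row 1: fits
  row 2: blocked -> lock at row 1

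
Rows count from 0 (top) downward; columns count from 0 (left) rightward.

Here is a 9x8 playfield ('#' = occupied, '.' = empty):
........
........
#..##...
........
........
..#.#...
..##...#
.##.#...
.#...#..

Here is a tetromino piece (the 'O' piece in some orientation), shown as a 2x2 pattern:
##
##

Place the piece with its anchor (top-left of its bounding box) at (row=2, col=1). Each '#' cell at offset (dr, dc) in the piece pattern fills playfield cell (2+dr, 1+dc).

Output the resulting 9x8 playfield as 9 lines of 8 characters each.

Answer: ........
........
#####...
.##.....
........
..#.#...
..##...#
.##.#...
.#...#..

Derivation:
Fill (2+0,1+0) = (2,1)
Fill (2+0,1+1) = (2,2)
Fill (2+1,1+0) = (3,1)
Fill (2+1,1+1) = (3,2)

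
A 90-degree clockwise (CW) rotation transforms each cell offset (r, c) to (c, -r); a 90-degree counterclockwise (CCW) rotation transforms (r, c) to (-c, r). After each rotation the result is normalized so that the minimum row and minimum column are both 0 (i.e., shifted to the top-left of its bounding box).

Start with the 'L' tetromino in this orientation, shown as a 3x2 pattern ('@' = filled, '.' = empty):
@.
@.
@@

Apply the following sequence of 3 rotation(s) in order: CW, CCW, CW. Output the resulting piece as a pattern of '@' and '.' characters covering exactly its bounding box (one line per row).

Start:
@.
@.
@@
After rotation 1 (CW):
@@@
@..
After rotation 2 (CCW):
@.
@.
@@
After rotation 3 (CW):
@@@
@..

Answer: @@@
@..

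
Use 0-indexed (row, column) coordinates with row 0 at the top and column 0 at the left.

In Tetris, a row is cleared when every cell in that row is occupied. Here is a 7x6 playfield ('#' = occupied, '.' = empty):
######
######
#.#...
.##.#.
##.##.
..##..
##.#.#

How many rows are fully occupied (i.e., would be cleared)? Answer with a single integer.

Check each row:
  row 0: 0 empty cells -> FULL (clear)
  row 1: 0 empty cells -> FULL (clear)
  row 2: 4 empty cells -> not full
  row 3: 3 empty cells -> not full
  row 4: 2 empty cells -> not full
  row 5: 4 empty cells -> not full
  row 6: 2 empty cells -> not full
Total rows cleared: 2

Answer: 2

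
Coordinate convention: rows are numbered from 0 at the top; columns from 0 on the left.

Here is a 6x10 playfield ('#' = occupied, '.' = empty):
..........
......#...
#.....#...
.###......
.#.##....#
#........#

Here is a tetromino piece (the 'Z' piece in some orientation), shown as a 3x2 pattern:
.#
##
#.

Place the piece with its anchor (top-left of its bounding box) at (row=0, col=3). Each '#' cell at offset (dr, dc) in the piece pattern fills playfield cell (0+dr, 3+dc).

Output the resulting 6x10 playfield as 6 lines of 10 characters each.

Fill (0+0,3+1) = (0,4)
Fill (0+1,3+0) = (1,3)
Fill (0+1,3+1) = (1,4)
Fill (0+2,3+0) = (2,3)

Answer: ....#.....
...##.#...
#..#..#...
.###......
.#.##....#
#........#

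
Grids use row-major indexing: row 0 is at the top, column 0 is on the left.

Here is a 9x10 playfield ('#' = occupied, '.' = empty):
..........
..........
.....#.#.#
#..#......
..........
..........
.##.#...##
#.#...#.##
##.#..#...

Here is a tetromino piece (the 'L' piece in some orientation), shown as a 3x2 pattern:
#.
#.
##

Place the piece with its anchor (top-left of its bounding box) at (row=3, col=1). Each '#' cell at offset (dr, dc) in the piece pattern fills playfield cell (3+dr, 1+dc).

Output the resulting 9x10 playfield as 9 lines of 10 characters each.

Fill (3+0,1+0) = (3,1)
Fill (3+1,1+0) = (4,1)
Fill (3+2,1+0) = (5,1)
Fill (3+2,1+1) = (5,2)

Answer: ..........
..........
.....#.#.#
##.#......
.#........
.##.......
.##.#...##
#.#...#.##
##.#..#...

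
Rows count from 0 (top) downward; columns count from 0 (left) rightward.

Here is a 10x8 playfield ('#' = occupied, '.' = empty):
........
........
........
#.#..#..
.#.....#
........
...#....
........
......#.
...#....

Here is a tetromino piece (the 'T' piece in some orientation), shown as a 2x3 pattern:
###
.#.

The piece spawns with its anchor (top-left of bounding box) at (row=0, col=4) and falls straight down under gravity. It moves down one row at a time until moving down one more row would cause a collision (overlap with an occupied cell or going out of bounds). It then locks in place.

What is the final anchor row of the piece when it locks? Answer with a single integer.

Spawn at (row=0, col=4). Try each row:
  row 0: fits
  row 1: fits
  row 2: blocked -> lock at row 1

Answer: 1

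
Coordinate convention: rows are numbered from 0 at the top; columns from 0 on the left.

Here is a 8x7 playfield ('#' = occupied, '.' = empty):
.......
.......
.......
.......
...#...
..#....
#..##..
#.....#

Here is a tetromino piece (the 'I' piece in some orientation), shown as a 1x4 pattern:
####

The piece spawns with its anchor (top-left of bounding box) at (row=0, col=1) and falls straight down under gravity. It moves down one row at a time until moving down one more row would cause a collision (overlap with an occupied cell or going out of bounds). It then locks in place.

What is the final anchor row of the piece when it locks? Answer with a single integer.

Spawn at (row=0, col=1). Try each row:
  row 0: fits
  row 1: fits
  row 2: fits
  row 3: fits
  row 4: blocked -> lock at row 3

Answer: 3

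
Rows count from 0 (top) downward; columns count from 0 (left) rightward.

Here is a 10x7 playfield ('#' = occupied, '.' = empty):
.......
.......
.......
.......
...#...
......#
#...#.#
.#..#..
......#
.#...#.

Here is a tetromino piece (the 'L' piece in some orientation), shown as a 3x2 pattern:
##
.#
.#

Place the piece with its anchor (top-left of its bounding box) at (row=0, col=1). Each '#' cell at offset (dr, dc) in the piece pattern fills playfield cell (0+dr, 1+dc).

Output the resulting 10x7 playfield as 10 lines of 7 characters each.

Fill (0+0,1+0) = (0,1)
Fill (0+0,1+1) = (0,2)
Fill (0+1,1+1) = (1,2)
Fill (0+2,1+1) = (2,2)

Answer: .##....
..#....
..#....
.......
...#...
......#
#...#.#
.#..#..
......#
.#...#.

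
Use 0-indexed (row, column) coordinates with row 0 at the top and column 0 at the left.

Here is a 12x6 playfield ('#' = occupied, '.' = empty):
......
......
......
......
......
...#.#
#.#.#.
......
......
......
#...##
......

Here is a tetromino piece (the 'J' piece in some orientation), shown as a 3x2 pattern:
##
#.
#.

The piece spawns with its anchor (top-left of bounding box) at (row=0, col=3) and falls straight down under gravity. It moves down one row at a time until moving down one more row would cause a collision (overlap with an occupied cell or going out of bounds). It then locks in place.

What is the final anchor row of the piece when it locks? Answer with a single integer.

Answer: 2

Derivation:
Spawn at (row=0, col=3). Try each row:
  row 0: fits
  row 1: fits
  row 2: fits
  row 3: blocked -> lock at row 2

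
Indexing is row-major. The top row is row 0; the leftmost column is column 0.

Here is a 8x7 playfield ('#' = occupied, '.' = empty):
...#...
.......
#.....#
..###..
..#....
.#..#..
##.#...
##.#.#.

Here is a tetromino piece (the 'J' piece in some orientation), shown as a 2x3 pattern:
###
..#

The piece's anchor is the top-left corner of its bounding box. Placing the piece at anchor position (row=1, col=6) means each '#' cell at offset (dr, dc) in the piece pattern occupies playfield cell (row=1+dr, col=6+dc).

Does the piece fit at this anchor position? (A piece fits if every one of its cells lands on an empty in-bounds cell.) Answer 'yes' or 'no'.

Check each piece cell at anchor (1, 6):
  offset (0,0) -> (1,6): empty -> OK
  offset (0,1) -> (1,7): out of bounds -> FAIL
  offset (0,2) -> (1,8): out of bounds -> FAIL
  offset (1,2) -> (2,8): out of bounds -> FAIL
All cells valid: no

Answer: no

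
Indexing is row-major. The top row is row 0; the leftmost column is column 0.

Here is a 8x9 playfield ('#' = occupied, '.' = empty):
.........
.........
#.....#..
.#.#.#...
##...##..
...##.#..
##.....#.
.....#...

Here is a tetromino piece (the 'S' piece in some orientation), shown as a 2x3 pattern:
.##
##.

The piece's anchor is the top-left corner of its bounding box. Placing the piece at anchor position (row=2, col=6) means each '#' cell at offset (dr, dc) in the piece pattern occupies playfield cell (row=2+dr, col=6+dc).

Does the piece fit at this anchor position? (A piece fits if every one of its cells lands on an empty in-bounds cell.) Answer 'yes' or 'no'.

Answer: yes

Derivation:
Check each piece cell at anchor (2, 6):
  offset (0,1) -> (2,7): empty -> OK
  offset (0,2) -> (2,8): empty -> OK
  offset (1,0) -> (3,6): empty -> OK
  offset (1,1) -> (3,7): empty -> OK
All cells valid: yes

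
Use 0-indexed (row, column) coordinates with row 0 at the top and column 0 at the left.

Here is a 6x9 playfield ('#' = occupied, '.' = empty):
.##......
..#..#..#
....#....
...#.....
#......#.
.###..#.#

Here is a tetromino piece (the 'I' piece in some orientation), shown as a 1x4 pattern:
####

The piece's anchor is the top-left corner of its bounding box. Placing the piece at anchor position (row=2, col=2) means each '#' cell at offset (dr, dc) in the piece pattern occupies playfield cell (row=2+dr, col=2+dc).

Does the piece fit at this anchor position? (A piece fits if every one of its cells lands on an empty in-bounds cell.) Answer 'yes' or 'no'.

Answer: no

Derivation:
Check each piece cell at anchor (2, 2):
  offset (0,0) -> (2,2): empty -> OK
  offset (0,1) -> (2,3): empty -> OK
  offset (0,2) -> (2,4): occupied ('#') -> FAIL
  offset (0,3) -> (2,5): empty -> OK
All cells valid: no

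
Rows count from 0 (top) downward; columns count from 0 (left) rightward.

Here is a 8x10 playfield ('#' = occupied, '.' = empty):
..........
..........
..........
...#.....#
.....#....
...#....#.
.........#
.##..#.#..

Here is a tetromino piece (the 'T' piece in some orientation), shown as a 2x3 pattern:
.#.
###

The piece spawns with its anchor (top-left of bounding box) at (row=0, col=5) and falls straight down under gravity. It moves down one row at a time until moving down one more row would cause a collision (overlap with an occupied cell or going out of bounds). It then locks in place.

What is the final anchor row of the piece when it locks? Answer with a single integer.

Answer: 2

Derivation:
Spawn at (row=0, col=5). Try each row:
  row 0: fits
  row 1: fits
  row 2: fits
  row 3: blocked -> lock at row 2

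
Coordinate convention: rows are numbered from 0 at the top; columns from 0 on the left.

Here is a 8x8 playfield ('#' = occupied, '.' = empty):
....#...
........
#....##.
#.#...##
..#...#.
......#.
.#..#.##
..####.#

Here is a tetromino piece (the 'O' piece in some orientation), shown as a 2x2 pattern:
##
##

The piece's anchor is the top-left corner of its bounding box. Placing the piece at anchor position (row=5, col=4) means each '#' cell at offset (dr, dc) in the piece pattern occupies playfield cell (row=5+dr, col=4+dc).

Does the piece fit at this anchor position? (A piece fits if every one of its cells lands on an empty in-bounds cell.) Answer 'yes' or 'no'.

Answer: no

Derivation:
Check each piece cell at anchor (5, 4):
  offset (0,0) -> (5,4): empty -> OK
  offset (0,1) -> (5,5): empty -> OK
  offset (1,0) -> (6,4): occupied ('#') -> FAIL
  offset (1,1) -> (6,5): empty -> OK
All cells valid: no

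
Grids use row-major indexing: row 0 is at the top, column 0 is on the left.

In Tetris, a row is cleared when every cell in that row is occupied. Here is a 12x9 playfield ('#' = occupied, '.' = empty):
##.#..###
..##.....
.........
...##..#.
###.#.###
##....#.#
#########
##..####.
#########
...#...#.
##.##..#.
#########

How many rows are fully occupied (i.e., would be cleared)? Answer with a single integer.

Check each row:
  row 0: 3 empty cells -> not full
  row 1: 7 empty cells -> not full
  row 2: 9 empty cells -> not full
  row 3: 6 empty cells -> not full
  row 4: 2 empty cells -> not full
  row 5: 5 empty cells -> not full
  row 6: 0 empty cells -> FULL (clear)
  row 7: 3 empty cells -> not full
  row 8: 0 empty cells -> FULL (clear)
  row 9: 7 empty cells -> not full
  row 10: 4 empty cells -> not full
  row 11: 0 empty cells -> FULL (clear)
Total rows cleared: 3

Answer: 3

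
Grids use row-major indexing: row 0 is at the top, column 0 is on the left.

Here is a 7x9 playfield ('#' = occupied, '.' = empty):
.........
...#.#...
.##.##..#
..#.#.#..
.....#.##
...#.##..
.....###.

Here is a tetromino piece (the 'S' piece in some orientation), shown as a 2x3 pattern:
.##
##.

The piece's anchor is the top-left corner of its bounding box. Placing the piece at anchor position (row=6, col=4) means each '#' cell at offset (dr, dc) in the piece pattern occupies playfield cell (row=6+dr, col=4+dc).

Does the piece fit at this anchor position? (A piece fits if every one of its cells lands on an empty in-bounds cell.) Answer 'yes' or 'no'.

Answer: no

Derivation:
Check each piece cell at anchor (6, 4):
  offset (0,1) -> (6,5): occupied ('#') -> FAIL
  offset (0,2) -> (6,6): occupied ('#') -> FAIL
  offset (1,0) -> (7,4): out of bounds -> FAIL
  offset (1,1) -> (7,5): out of bounds -> FAIL
All cells valid: no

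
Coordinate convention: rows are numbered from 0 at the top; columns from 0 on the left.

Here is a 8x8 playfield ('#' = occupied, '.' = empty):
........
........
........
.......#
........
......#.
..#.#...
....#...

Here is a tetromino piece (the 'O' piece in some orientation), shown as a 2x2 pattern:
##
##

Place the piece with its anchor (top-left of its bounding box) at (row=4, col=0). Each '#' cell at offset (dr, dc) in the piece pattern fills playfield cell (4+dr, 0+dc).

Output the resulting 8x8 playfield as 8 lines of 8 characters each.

Answer: ........
........
........
.......#
##......
##....#.
..#.#...
....#...

Derivation:
Fill (4+0,0+0) = (4,0)
Fill (4+0,0+1) = (4,1)
Fill (4+1,0+0) = (5,0)
Fill (4+1,0+1) = (5,1)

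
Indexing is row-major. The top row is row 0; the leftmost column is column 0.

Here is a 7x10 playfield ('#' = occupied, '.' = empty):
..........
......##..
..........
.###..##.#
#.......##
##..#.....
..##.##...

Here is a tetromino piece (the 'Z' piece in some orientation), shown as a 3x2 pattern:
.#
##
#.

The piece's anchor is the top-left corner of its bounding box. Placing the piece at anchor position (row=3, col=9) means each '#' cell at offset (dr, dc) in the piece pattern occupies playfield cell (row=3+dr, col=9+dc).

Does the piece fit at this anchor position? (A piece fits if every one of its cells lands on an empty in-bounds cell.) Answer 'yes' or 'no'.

Check each piece cell at anchor (3, 9):
  offset (0,1) -> (3,10): out of bounds -> FAIL
  offset (1,0) -> (4,9): occupied ('#') -> FAIL
  offset (1,1) -> (4,10): out of bounds -> FAIL
  offset (2,0) -> (5,9): empty -> OK
All cells valid: no

Answer: no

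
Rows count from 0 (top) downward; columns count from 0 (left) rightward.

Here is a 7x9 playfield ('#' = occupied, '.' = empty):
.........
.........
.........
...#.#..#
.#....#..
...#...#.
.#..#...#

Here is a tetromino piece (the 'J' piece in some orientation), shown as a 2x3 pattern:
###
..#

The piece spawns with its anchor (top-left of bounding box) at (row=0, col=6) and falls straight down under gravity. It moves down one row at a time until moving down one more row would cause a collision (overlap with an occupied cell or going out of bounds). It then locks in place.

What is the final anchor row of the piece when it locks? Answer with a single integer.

Spawn at (row=0, col=6). Try each row:
  row 0: fits
  row 1: fits
  row 2: blocked -> lock at row 1

Answer: 1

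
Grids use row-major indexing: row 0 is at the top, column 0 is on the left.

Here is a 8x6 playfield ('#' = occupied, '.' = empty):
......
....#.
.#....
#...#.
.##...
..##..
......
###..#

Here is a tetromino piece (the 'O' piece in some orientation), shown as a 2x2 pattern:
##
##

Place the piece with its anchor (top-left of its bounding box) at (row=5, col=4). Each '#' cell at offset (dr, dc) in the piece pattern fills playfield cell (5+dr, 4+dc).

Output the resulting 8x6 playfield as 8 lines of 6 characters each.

Answer: ......
....#.
.#....
#...#.
.##...
..####
....##
###..#

Derivation:
Fill (5+0,4+0) = (5,4)
Fill (5+0,4+1) = (5,5)
Fill (5+1,4+0) = (6,4)
Fill (5+1,4+1) = (6,5)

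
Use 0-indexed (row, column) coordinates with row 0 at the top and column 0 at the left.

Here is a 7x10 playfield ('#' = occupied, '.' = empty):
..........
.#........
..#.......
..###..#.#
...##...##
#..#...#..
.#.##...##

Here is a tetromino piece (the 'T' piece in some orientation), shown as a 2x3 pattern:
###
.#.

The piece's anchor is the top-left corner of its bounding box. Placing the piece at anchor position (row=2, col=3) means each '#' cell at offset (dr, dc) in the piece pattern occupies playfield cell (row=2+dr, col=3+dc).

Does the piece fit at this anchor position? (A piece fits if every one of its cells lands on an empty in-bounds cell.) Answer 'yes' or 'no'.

Check each piece cell at anchor (2, 3):
  offset (0,0) -> (2,3): empty -> OK
  offset (0,1) -> (2,4): empty -> OK
  offset (0,2) -> (2,5): empty -> OK
  offset (1,1) -> (3,4): occupied ('#') -> FAIL
All cells valid: no

Answer: no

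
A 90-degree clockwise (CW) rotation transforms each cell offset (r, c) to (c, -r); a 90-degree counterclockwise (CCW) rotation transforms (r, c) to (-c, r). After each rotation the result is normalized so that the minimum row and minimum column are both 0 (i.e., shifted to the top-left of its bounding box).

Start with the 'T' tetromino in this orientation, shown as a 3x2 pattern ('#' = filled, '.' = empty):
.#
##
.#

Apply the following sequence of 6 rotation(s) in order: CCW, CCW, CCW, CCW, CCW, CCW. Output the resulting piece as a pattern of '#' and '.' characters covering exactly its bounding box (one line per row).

Answer: #.
##
#.

Derivation:
Start:
.#
##
.#
After rotation 1 (CCW):
###
.#.
After rotation 2 (CCW):
#.
##
#.
After rotation 3 (CCW):
.#.
###
After rotation 4 (CCW):
.#
##
.#
After rotation 5 (CCW):
###
.#.
After rotation 6 (CCW):
#.
##
#.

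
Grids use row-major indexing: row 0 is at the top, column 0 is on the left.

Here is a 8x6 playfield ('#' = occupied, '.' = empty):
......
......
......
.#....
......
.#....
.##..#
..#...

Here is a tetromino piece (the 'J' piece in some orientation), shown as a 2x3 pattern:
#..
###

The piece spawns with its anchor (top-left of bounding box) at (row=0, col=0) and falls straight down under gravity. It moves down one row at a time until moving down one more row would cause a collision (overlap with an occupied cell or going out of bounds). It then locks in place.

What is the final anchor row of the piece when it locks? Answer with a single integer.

Spawn at (row=0, col=0). Try each row:
  row 0: fits
  row 1: fits
  row 2: blocked -> lock at row 1

Answer: 1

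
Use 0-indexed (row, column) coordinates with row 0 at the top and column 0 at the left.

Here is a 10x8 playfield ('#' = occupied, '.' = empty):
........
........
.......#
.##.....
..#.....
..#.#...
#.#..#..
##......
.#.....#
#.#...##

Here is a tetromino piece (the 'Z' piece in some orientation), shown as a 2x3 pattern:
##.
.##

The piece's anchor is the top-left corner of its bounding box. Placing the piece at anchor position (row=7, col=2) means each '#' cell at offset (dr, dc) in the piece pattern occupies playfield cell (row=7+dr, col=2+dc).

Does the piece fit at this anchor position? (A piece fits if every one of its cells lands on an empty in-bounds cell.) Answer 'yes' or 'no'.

Check each piece cell at anchor (7, 2):
  offset (0,0) -> (7,2): empty -> OK
  offset (0,1) -> (7,3): empty -> OK
  offset (1,1) -> (8,3): empty -> OK
  offset (1,2) -> (8,4): empty -> OK
All cells valid: yes

Answer: yes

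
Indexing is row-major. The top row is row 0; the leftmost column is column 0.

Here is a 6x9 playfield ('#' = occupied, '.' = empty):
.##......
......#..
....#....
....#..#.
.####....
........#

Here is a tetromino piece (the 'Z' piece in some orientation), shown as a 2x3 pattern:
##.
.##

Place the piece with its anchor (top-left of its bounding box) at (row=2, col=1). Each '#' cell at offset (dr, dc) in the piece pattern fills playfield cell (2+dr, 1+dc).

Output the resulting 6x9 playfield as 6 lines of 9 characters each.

Fill (2+0,1+0) = (2,1)
Fill (2+0,1+1) = (2,2)
Fill (2+1,1+1) = (3,2)
Fill (2+1,1+2) = (3,3)

Answer: .##......
......#..
.##.#....
..###..#.
.####....
........#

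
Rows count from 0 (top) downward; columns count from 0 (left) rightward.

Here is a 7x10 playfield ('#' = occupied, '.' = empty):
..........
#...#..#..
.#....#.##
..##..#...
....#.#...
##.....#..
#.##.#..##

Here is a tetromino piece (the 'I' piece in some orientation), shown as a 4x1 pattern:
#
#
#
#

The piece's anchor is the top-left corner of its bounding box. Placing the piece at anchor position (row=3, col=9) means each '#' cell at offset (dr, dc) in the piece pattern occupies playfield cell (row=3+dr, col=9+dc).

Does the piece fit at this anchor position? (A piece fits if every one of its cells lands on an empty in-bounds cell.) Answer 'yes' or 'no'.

Answer: no

Derivation:
Check each piece cell at anchor (3, 9):
  offset (0,0) -> (3,9): empty -> OK
  offset (1,0) -> (4,9): empty -> OK
  offset (2,0) -> (5,9): empty -> OK
  offset (3,0) -> (6,9): occupied ('#') -> FAIL
All cells valid: no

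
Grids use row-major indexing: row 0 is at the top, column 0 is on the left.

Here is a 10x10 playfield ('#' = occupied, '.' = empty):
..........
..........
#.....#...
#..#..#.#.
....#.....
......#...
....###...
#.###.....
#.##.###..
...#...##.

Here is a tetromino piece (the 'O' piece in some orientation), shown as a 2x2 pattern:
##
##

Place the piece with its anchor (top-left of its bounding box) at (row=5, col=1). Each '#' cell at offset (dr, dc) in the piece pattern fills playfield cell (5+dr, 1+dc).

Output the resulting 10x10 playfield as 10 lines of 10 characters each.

Answer: ..........
..........
#.....#...
#..#..#.#.
....#.....
.##...#...
.##.###...
#.###.....
#.##.###..
...#...##.

Derivation:
Fill (5+0,1+0) = (5,1)
Fill (5+0,1+1) = (5,2)
Fill (5+1,1+0) = (6,1)
Fill (5+1,1+1) = (6,2)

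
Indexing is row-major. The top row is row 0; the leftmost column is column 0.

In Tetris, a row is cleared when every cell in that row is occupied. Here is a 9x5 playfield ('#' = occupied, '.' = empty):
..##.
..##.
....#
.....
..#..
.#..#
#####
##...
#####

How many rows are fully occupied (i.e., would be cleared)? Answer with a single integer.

Answer: 2

Derivation:
Check each row:
  row 0: 3 empty cells -> not full
  row 1: 3 empty cells -> not full
  row 2: 4 empty cells -> not full
  row 3: 5 empty cells -> not full
  row 4: 4 empty cells -> not full
  row 5: 3 empty cells -> not full
  row 6: 0 empty cells -> FULL (clear)
  row 7: 3 empty cells -> not full
  row 8: 0 empty cells -> FULL (clear)
Total rows cleared: 2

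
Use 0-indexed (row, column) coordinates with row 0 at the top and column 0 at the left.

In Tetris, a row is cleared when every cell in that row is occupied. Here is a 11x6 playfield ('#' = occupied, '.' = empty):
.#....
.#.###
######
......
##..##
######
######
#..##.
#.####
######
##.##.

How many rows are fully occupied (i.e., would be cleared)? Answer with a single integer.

Check each row:
  row 0: 5 empty cells -> not full
  row 1: 2 empty cells -> not full
  row 2: 0 empty cells -> FULL (clear)
  row 3: 6 empty cells -> not full
  row 4: 2 empty cells -> not full
  row 5: 0 empty cells -> FULL (clear)
  row 6: 0 empty cells -> FULL (clear)
  row 7: 3 empty cells -> not full
  row 8: 1 empty cell -> not full
  row 9: 0 empty cells -> FULL (clear)
  row 10: 2 empty cells -> not full
Total rows cleared: 4

Answer: 4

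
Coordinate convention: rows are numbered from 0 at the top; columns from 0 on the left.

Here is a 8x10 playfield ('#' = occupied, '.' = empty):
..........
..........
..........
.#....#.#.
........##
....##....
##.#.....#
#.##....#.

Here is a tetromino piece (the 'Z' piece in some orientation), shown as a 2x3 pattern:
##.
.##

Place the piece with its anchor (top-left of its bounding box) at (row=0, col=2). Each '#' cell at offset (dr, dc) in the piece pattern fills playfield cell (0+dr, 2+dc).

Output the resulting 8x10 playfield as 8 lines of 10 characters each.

Answer: ..##......
...##.....
..........
.#....#.#.
........##
....##....
##.#.....#
#.##....#.

Derivation:
Fill (0+0,2+0) = (0,2)
Fill (0+0,2+1) = (0,3)
Fill (0+1,2+1) = (1,3)
Fill (0+1,2+2) = (1,4)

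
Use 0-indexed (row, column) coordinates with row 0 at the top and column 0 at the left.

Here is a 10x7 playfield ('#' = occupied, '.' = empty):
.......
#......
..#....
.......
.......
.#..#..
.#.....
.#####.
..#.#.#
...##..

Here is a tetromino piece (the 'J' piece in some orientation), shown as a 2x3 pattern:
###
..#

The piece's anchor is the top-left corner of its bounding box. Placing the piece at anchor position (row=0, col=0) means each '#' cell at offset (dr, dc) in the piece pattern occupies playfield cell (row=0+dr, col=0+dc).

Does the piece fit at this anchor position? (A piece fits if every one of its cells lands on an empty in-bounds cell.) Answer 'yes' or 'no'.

Check each piece cell at anchor (0, 0):
  offset (0,0) -> (0,0): empty -> OK
  offset (0,1) -> (0,1): empty -> OK
  offset (0,2) -> (0,2): empty -> OK
  offset (1,2) -> (1,2): empty -> OK
All cells valid: yes

Answer: yes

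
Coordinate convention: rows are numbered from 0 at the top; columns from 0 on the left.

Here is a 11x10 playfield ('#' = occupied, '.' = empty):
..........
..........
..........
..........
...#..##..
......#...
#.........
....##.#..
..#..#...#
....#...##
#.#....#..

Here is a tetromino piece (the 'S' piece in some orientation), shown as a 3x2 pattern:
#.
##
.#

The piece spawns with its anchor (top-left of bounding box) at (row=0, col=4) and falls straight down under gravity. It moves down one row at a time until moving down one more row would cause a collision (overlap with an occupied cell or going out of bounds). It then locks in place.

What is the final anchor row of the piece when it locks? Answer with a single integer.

Answer: 4

Derivation:
Spawn at (row=0, col=4). Try each row:
  row 0: fits
  row 1: fits
  row 2: fits
  row 3: fits
  row 4: fits
  row 5: blocked -> lock at row 4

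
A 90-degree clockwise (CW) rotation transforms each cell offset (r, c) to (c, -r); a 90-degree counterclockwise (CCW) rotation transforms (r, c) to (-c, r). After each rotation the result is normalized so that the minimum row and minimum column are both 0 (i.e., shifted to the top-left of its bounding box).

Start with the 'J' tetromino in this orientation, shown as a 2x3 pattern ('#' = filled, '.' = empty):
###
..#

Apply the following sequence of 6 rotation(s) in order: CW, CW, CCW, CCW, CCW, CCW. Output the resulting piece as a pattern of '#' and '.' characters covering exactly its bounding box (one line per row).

Answer: #..
###

Derivation:
Start:
###
..#
After rotation 1 (CW):
.#
.#
##
After rotation 2 (CW):
#..
###
After rotation 3 (CCW):
.#
.#
##
After rotation 4 (CCW):
###
..#
After rotation 5 (CCW):
##
#.
#.
After rotation 6 (CCW):
#..
###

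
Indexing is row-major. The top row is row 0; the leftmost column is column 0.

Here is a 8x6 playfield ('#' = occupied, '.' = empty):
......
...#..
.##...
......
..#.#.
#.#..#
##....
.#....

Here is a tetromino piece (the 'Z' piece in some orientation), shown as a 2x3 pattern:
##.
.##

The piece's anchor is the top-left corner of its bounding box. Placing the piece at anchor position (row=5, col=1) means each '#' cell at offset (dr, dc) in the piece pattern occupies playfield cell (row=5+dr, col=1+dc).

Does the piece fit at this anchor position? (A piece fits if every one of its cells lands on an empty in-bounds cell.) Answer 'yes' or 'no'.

Check each piece cell at anchor (5, 1):
  offset (0,0) -> (5,1): empty -> OK
  offset (0,1) -> (5,2): occupied ('#') -> FAIL
  offset (1,1) -> (6,2): empty -> OK
  offset (1,2) -> (6,3): empty -> OK
All cells valid: no

Answer: no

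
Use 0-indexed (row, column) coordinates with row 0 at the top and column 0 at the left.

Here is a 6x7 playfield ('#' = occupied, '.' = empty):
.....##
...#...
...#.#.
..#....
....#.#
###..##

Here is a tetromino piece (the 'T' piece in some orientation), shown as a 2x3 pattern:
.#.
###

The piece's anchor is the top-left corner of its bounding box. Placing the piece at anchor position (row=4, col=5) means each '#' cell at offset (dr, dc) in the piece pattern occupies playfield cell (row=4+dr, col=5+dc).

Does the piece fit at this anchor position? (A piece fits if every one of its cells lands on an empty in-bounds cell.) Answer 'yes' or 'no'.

Answer: no

Derivation:
Check each piece cell at anchor (4, 5):
  offset (0,1) -> (4,6): occupied ('#') -> FAIL
  offset (1,0) -> (5,5): occupied ('#') -> FAIL
  offset (1,1) -> (5,6): occupied ('#') -> FAIL
  offset (1,2) -> (5,7): out of bounds -> FAIL
All cells valid: no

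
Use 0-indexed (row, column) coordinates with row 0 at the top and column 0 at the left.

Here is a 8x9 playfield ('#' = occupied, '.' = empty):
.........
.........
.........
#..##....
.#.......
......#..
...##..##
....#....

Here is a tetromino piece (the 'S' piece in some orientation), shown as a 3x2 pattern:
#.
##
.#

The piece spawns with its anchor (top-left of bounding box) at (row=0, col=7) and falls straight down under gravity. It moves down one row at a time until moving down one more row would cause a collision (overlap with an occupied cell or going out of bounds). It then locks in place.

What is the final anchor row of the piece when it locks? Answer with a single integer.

Spawn at (row=0, col=7). Try each row:
  row 0: fits
  row 1: fits
  row 2: fits
  row 3: fits
  row 4: blocked -> lock at row 3

Answer: 3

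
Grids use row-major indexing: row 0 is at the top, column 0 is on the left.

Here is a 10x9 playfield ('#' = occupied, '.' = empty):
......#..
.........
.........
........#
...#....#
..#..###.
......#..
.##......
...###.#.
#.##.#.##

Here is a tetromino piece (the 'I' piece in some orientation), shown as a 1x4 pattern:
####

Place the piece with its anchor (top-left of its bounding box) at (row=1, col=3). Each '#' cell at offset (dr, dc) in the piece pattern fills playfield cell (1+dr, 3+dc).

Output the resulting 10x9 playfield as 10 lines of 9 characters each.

Fill (1+0,3+0) = (1,3)
Fill (1+0,3+1) = (1,4)
Fill (1+0,3+2) = (1,5)
Fill (1+0,3+3) = (1,6)

Answer: ......#..
...####..
.........
........#
...#....#
..#..###.
......#..
.##......
...###.#.
#.##.#.##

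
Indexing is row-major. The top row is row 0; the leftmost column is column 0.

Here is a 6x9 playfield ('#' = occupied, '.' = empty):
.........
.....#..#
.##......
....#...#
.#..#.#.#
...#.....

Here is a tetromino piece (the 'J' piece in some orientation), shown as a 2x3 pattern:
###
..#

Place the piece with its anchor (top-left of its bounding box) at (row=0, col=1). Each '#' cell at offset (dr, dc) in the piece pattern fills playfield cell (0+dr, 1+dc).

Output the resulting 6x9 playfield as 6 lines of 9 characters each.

Answer: .###.....
...#.#..#
.##......
....#...#
.#..#.#.#
...#.....

Derivation:
Fill (0+0,1+0) = (0,1)
Fill (0+0,1+1) = (0,2)
Fill (0+0,1+2) = (0,3)
Fill (0+1,1+2) = (1,3)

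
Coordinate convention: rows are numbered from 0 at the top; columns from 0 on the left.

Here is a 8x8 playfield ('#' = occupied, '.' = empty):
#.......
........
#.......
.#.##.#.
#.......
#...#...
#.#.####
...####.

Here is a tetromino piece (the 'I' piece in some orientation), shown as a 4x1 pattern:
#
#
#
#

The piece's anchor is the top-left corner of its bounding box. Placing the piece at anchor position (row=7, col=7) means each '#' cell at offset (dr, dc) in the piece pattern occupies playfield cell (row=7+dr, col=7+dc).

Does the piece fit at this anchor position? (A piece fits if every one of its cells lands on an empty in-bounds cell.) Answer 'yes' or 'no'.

Answer: no

Derivation:
Check each piece cell at anchor (7, 7):
  offset (0,0) -> (7,7): empty -> OK
  offset (1,0) -> (8,7): out of bounds -> FAIL
  offset (2,0) -> (9,7): out of bounds -> FAIL
  offset (3,0) -> (10,7): out of bounds -> FAIL
All cells valid: no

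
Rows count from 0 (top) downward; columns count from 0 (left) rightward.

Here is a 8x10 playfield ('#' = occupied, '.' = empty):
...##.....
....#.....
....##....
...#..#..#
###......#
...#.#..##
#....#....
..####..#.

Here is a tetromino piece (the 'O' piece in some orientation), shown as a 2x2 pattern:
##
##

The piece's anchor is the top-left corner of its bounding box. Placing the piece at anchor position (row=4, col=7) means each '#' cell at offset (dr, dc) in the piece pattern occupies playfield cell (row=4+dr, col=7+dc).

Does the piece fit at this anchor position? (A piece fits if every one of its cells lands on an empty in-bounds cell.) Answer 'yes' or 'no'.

Check each piece cell at anchor (4, 7):
  offset (0,0) -> (4,7): empty -> OK
  offset (0,1) -> (4,8): empty -> OK
  offset (1,0) -> (5,7): empty -> OK
  offset (1,1) -> (5,8): occupied ('#') -> FAIL
All cells valid: no

Answer: no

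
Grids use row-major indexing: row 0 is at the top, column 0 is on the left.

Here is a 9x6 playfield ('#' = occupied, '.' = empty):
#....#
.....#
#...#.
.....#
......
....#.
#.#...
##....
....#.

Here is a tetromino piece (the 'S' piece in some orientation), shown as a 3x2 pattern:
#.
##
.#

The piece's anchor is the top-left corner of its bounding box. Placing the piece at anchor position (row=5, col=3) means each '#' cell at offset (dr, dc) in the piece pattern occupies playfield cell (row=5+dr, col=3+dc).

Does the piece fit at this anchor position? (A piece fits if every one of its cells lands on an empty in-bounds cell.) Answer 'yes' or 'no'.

Check each piece cell at anchor (5, 3):
  offset (0,0) -> (5,3): empty -> OK
  offset (1,0) -> (6,3): empty -> OK
  offset (1,1) -> (6,4): empty -> OK
  offset (2,1) -> (7,4): empty -> OK
All cells valid: yes

Answer: yes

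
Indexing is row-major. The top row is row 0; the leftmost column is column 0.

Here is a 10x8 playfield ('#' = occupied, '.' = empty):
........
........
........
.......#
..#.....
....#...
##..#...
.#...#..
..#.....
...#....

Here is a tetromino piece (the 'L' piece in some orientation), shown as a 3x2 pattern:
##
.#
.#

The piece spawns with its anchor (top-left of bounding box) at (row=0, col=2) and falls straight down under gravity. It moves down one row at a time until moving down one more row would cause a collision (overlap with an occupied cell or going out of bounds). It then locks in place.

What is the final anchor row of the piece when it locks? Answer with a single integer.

Spawn at (row=0, col=2). Try each row:
  row 0: fits
  row 1: fits
  row 2: fits
  row 3: fits
  row 4: blocked -> lock at row 3

Answer: 3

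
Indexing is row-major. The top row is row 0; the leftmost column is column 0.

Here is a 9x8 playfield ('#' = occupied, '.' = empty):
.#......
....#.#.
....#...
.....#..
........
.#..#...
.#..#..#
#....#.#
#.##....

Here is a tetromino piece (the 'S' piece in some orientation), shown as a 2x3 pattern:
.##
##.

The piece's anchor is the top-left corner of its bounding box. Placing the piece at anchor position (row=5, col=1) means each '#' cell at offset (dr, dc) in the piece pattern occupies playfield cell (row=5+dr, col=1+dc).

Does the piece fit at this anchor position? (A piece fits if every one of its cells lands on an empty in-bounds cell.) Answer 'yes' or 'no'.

Check each piece cell at anchor (5, 1):
  offset (0,1) -> (5,2): empty -> OK
  offset (0,2) -> (5,3): empty -> OK
  offset (1,0) -> (6,1): occupied ('#') -> FAIL
  offset (1,1) -> (6,2): empty -> OK
All cells valid: no

Answer: no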